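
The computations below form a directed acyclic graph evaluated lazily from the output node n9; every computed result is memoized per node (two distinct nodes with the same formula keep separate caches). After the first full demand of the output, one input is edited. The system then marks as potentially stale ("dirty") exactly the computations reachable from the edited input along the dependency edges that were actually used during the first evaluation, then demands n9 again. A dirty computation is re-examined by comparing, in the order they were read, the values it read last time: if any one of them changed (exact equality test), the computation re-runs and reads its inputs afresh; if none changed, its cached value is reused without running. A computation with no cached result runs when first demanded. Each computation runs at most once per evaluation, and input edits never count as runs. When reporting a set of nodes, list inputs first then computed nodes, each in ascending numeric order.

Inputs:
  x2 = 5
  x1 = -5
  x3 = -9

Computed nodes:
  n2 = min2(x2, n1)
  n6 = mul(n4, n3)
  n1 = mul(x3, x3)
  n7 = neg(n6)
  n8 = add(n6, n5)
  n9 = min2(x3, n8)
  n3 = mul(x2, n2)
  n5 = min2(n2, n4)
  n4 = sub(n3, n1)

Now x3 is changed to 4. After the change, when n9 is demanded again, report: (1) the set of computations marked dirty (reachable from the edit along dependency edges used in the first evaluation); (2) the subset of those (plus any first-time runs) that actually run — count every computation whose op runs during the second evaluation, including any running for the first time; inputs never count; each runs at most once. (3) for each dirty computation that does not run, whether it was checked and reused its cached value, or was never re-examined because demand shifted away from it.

First demand of the output computes:
  n1 = mul(-9, -9) = 81
  n2 = min2(5, 81) = 5
  n3 = mul(5, 5) = 25
  n4 = sub(25, 81) = -56
  n5 = min2(5, -56) = -56
  n6 = mul(-56, 25) = -1400
  n8 = add(-1400, -56) = -1456
  n9 = min2(-9, -1456) = -1456

After the edit, cleaning proceeds:
  n1: a read changed (x3 -9->4; x3 -9->4) — executes, giving 16.
  n2: a read changed (n1 81->16) — executes, giving 5 — identical to its old value.
  n3: dirty, but its reads are unchanged (x2 unchanged, n2 unchanged); cached 25 stands.
  n4: a read changed (n1 81->16) — executes, giving 9.
  n5: a read changed (n4 -56->9) — executes, giving 5.
  n6: a read changed (n4 -56->9) — executes, giving 225.
  n8: a read changed (n6 -1400->225; n5 -56->5) — executes, giving 230.
  n9: a read changed (x3 -9->4; n8 -1456->230) — executes, giving 4.

Note where the cutoff bites: n3 is checked, finds nothing changed, and keeps its cache.

The edit dirties: n1, n2, n3, n4, n5, n6, n8, n9.
7 computations run: n1, n2, n4, n5, n6, n8, n9.
Cache hits after checking: n3.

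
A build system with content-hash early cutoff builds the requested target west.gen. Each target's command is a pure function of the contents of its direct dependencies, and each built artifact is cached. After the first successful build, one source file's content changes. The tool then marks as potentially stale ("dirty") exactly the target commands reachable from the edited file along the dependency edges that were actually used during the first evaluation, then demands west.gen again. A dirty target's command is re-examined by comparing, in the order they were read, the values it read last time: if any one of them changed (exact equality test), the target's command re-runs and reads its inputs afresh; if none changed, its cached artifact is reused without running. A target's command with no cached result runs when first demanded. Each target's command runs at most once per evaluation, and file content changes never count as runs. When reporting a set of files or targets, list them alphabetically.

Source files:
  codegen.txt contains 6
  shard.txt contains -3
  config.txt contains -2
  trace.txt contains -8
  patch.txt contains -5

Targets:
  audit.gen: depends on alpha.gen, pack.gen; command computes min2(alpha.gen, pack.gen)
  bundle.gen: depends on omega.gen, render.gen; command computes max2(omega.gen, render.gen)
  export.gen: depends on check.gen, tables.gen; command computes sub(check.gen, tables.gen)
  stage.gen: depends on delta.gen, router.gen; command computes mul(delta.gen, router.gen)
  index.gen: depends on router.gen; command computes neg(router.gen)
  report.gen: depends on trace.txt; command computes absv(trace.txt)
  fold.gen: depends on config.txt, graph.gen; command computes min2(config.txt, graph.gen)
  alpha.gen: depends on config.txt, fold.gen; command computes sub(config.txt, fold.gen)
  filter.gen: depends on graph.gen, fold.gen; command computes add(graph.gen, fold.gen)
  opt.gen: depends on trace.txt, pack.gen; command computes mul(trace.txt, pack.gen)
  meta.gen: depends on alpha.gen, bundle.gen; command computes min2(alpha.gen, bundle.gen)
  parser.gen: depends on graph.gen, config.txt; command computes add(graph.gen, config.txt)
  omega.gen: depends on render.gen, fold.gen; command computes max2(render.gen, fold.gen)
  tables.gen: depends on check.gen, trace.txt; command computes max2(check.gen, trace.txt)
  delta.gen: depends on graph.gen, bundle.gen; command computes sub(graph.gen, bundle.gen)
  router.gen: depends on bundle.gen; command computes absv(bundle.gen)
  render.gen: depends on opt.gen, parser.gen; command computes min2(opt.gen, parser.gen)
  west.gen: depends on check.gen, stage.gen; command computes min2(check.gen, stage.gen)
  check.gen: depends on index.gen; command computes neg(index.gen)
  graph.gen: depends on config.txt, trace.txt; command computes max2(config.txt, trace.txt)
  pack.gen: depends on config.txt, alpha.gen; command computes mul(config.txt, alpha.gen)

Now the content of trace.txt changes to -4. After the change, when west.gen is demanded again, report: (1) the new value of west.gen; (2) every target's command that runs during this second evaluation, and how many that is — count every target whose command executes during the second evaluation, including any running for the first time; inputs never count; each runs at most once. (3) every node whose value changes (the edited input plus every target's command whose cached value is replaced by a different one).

First evaluation (everything demanded from the output):
  graph.gen = max2(-2, -8) = -2
  fold.gen = min2(-2, -2) = -2
  alpha.gen = sub(-2, -2) = 0
  pack.gen = mul(-2, 0) = 0
  opt.gen = mul(-8, 0) = 0
  parser.gen = add(-2, -2) = -4
  render.gen = min2(0, -4) = -4
  omega.gen = max2(-4, -2) = -2
  bundle.gen = max2(-2, -4) = -2
  delta.gen = sub(-2, -2) = 0
  router.gen = absv(-2) = 2
  index.gen = neg(2) = -2
  check.gen = neg(-2) = 2
  stage.gen = mul(0, 2) = 0
  west.gen = min2(2, 0) = 0

Propagation after the edit:
  graph.gen: runs — trace.txt -8->-4; result -2 (same value as before).
  fold.gen: checked — values it read are unchanged (config.txt unchanged, graph.gen unchanged); reused cached -2 without running.
  alpha.gen: checked — values it read are unchanged (config.txt unchanged, fold.gen unchanged); reused cached 0 without running.
  pack.gen: checked — values it read are unchanged (config.txt unchanged, alpha.gen unchanged); reused cached 0 without running.
  opt.gen: runs — trace.txt -8->-4; result 0 (same value as before).
  parser.gen: checked — values it read are unchanged (graph.gen unchanged, config.txt unchanged); reused cached -4 without running.
  render.gen: checked — values it read are unchanged (opt.gen unchanged, parser.gen unchanged); reused cached -4 without running.
  omega.gen: checked — values it read are unchanged (render.gen unchanged, fold.gen unchanged); reused cached -2 without running.
  bundle.gen: checked — values it read are unchanged (omega.gen unchanged, render.gen unchanged); reused cached -2 without running.
  delta.gen: checked — values it read are unchanged (graph.gen unchanged, bundle.gen unchanged); reused cached 0 without running.
  router.gen: checked — values it read are unchanged (bundle.gen unchanged); reused cached 2 without running.
  index.gen: checked — values it read are unchanged (router.gen unchanged); reused cached -2 without running.
  check.gen: checked — values it read are unchanged (index.gen unchanged); reused cached 2 without running.
  stage.gen: checked — values it read are unchanged (delta.gen unchanged, router.gen unchanged); reused cached 0 without running.
  west.gen: checked — values it read are unchanged (check.gen unchanged, stage.gen unchanged); reused cached 0 without running.

Key observation: the cutoff stops propagation at fold.gen — its inputs' values are unchanged, so it reuses its cache.

New value of west.gen: 0.
Target commands that run: graph.gen, opt.gen — 2 in total.
Values that change: trace.txt.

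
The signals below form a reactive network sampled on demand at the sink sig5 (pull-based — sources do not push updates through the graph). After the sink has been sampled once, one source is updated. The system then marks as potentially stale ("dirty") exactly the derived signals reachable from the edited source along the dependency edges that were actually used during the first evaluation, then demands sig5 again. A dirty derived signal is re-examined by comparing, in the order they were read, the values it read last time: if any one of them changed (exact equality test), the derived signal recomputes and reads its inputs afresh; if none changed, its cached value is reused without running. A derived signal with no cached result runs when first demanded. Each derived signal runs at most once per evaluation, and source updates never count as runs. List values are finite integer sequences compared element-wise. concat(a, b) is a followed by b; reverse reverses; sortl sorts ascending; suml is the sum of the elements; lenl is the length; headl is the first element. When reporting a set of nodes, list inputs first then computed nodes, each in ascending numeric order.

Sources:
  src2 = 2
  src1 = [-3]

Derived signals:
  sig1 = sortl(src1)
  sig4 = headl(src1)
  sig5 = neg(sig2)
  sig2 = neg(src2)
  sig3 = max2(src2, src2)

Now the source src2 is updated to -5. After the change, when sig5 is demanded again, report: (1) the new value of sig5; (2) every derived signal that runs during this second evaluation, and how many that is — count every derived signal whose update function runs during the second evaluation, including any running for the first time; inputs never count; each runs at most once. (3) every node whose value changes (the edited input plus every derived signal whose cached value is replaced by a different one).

sig5 now evaluates to -5.
Run set: sig2, sig5 (2 run).
Changed values: src2, sig2, sig5.

Initial pass — values computed on the first demand:
  sig2 = neg(2) = -2
  sig5 = neg(-2) = 2

Second demand — change propagation:
  sig2: re-runs because src2 2->-5; new result 5.
  sig5: re-runs because sig2 -2->5; new result -5.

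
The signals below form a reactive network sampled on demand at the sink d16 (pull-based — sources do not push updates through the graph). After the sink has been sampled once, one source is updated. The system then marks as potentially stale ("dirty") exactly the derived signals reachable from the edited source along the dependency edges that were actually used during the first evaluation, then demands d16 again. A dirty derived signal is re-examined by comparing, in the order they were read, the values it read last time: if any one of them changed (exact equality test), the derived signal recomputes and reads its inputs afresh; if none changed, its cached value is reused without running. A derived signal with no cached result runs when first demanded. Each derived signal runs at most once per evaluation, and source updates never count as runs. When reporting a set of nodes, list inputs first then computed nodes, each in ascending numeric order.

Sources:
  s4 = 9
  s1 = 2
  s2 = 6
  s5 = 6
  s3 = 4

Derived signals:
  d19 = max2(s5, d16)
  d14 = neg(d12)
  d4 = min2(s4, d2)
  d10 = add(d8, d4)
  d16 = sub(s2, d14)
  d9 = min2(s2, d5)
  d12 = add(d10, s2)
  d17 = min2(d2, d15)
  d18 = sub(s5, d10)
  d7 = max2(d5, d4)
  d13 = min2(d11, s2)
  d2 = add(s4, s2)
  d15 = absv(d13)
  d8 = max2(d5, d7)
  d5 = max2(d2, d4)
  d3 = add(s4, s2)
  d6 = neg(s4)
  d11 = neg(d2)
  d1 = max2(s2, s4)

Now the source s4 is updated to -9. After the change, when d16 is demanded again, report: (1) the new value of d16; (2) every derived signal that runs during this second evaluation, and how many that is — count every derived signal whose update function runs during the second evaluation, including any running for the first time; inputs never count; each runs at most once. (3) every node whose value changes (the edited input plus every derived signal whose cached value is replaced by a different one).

Initial pass — values computed on the first demand:
  d2 = add(9, 6) = 15
  d4 = min2(9, 15) = 9
  d5 = max2(15, 9) = 15
  d7 = max2(15, 9) = 15
  d8 = max2(15, 15) = 15
  d10 = add(15, 9) = 24
  d12 = add(24, 6) = 30
  d14 = neg(30) = -30
  d16 = sub(6, -30) = 36

Second demand — change propagation:
  d2: re-runs because s4 9->-9; new result -3.
  d4: re-runs because s4 9->-9; d2 15->-3; new result -9.
  d5: re-runs because d2 15->-3; d4 9->-9; new result -3.
  d7: re-runs because d5 15->-3; d4 9->-9; new result -3.
  d8: re-runs because d5 15->-3; d7 15->-3; new result -3.
  d10: re-runs because d8 15->-3; d4 9->-9; new result -12.
  d12: re-runs because d10 24->-12; new result -6.
  d14: re-runs because d12 30->-6; new result 6.
  d16: re-runs because d14 -30->6; new result 0.

d16 now evaluates to 0.
Run set: d2, d4, d5, d7, d8, d10, d12, d14, d16 (9 run).
Changed values: s4, d2, d4, d5, d7, d8, d10, d12, d14, d16.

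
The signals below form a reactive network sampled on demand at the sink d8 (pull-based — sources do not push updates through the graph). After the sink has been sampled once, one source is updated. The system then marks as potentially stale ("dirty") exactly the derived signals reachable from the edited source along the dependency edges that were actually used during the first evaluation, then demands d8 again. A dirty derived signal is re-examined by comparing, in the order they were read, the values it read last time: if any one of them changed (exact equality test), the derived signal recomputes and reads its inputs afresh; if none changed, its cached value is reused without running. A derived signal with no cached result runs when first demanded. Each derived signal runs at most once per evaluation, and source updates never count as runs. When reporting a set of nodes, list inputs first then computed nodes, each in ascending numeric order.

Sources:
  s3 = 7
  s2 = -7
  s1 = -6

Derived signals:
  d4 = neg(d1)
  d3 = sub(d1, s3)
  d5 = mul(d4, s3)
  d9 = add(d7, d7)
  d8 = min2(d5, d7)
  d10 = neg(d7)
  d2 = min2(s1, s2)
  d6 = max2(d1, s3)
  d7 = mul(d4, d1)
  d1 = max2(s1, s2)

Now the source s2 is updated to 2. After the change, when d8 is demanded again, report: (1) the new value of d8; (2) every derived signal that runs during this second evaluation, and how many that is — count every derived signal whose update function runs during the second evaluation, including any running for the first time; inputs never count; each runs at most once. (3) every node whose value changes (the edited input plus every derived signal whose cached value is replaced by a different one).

Initial pass — values computed on the first demand:
  d1 = max2(-6, -7) = -6
  d4 = neg(-6) = 6
  d5 = mul(6, 7) = 42
  d7 = mul(6, -6) = -36
  d8 = min2(42, -36) = -36

Second demand — change propagation:
  d1: re-runs because s2 -7->2; new result 2.
  d4: re-runs because d1 -6->2; new result -2.
  d5: re-runs because d4 6->-2; new result -14.
  d7: re-runs because d4 6->-2; d1 -6->2; new result -4.
  d8: re-runs because d5 42->-14; d7 -36->-4; new result -14.

d8 now evaluates to -14.
Run set: d1, d4, d5, d7, d8 (5 run).
Changed values: s2, d1, d4, d5, d7, d8.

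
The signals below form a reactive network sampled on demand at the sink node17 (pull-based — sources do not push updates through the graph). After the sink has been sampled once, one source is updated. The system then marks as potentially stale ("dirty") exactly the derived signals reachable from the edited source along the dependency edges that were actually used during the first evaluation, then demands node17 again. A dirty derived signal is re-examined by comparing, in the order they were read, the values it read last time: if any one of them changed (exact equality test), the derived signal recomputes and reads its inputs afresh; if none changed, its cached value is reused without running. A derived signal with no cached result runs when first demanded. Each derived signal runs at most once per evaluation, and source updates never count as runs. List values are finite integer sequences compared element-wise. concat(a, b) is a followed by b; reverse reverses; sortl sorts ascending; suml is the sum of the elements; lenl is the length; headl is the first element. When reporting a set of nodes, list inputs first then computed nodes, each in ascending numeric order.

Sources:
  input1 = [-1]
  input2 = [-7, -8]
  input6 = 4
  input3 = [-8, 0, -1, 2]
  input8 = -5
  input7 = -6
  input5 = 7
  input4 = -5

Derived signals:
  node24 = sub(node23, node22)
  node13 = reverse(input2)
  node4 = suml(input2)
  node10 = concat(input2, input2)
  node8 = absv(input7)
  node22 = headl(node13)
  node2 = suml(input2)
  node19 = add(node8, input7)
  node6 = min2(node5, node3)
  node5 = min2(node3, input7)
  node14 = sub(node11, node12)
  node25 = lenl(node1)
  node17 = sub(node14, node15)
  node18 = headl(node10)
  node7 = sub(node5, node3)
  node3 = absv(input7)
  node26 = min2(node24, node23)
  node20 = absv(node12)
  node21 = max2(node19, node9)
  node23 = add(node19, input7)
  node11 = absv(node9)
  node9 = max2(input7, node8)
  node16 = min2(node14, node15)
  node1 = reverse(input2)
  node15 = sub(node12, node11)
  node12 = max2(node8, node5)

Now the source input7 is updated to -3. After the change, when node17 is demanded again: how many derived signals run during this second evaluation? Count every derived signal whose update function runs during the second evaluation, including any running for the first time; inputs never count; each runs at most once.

Run set: node3, node5, node8, node9, node11, node12, node14, node15 (8 run).
The important point: at node17 every value read last time is unchanged, so the dirty flag clears without a run.

Initial pass — values computed on the first demand:
  node3 = absv(-6) = 6
  node5 = min2(6, -6) = -6
  node8 = absv(-6) = 6
  node9 = max2(-6, 6) = 6
  node11 = absv(6) = 6
  node12 = max2(6, -6) = 6
  node14 = sub(6, 6) = 0
  node15 = sub(6, 6) = 0
  node17 = sub(0, 0) = 0

Second demand — change propagation:
  node3: re-runs because input7 -6->-3; new result 3.
  node5: re-runs because node3 6->3; input7 -6->-3; new result -3.
  node8: re-runs because input7 -6->-3; new result 3.
  node9: re-runs because input7 -6->-3; node8 6->3; new result 3.
  node11: re-runs because node9 6->3; new result 3.
  node12: re-runs because node8 6->3; node5 -6->-3; new result 3.
  node14: re-runs because node11 6->3; node12 6->3; new result 0 (unchanged).
  node15: re-runs because node12 6->3; node11 6->3; new result 0 (unchanged).
  node17: re-examined; everything it read last time is the same (node14 unchanged, node15 unchanged) — cache 0 kept, no run.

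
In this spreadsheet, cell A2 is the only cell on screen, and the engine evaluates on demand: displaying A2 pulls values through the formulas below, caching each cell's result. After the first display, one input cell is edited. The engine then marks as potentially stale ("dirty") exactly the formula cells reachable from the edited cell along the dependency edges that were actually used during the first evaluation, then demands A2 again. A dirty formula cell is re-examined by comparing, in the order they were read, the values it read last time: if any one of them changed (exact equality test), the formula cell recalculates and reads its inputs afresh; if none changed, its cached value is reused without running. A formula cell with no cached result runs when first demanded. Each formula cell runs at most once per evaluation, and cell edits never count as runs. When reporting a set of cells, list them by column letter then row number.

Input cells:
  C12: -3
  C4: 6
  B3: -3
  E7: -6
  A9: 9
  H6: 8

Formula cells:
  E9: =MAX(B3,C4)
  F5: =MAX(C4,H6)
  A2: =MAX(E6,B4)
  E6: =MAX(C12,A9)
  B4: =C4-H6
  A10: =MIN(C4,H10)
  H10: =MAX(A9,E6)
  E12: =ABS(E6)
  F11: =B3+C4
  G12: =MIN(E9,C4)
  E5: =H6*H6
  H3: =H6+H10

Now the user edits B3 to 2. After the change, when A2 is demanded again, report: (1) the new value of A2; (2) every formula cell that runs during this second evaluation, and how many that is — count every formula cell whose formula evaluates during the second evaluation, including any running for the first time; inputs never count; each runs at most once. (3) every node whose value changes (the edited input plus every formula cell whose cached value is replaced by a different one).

A2 now evaluates to 9.
Run set: none (0 run).
Changed values: B3.
The important point: nothing the output needs ever reads B3, so the edit is invisible to it.

Initial pass — values computed on the first demand:
  B4 = 6 - 8 = -2
  E6 = MAX(-3, 9) = 9
  A2 = MAX(9, -2) = 9

Second demand — change propagation:
  no demanded computation ever read B3, so the edit dirties nothing and nothing runs.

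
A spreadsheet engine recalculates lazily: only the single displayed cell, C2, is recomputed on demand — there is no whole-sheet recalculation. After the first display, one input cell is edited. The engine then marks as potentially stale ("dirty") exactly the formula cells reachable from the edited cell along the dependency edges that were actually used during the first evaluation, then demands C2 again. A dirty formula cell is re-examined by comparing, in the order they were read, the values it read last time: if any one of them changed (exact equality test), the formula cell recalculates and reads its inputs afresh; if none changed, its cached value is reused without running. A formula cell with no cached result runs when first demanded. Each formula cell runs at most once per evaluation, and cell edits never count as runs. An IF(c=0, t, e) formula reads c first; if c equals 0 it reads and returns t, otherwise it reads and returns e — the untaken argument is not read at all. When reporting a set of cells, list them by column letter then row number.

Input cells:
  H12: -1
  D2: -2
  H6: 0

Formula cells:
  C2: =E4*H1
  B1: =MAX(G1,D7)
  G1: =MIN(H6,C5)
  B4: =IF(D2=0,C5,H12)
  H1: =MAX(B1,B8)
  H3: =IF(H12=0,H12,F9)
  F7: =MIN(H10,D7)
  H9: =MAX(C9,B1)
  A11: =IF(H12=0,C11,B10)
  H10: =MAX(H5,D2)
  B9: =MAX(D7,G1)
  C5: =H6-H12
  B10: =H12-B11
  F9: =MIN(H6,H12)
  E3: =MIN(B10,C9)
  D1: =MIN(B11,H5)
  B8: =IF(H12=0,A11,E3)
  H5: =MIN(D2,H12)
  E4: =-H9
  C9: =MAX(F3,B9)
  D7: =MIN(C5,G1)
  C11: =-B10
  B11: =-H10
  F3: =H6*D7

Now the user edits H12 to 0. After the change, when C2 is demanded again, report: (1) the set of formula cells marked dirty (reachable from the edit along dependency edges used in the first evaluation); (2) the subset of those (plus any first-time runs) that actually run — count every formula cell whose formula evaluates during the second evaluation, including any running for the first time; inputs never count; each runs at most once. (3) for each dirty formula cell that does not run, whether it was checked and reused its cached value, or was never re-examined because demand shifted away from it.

Marked dirty: B1, B8, B9, B10, B11, C2, C5, C9, D7, E3, E4, F3, G1, H1, H5, H9, H10.
Formula cells that run: A11, B8, B10, C2, C5, C11, D7, G1, H1, H5 — 10 in total.
Checked but reused from cache: B1, B9, B11, C9, E4, F3, H9, H10.
Never re-examined (demand shifted away): E3.
Key observation: a condition flipped, so demand moved to the other branch — E3 is never re-examined.

First evaluation (everything demanded from the output):
  C5 = 0 - -1 = 1
  G1 = MIN(0, 1) = 0
  D7 = MIN(1, 0) = 0
  B1 = MAX(0, 0) = 0
  B9 = MAX(0, 0) = 0
  F3 = 0 * 0 = 0
  C9 = MAX(0, 0) = 0
  H5 = MIN(-2, -1) = -2
  H9 = MAX(0, 0) = 0
  E4 = -(0) = 0
  H10 = MAX(-2, -2) = -2
  B11 = -(-2) = 2
  B10 = -1 - 2 = -3
  E3 = MIN(-3, 0) = -3
  B8 = IF(H12=0: H12=-1 -> else branch E3) = -3
  H1 = MAX(0, -3) = 0
  C2 = 0 * 0 = 0

Propagation after the edit:
  C5: runs — H12 -1->0; result 0.
  G1: runs — C5 1->0; result 0 (same value as before).
  D7: runs — C5 1->0; result 0 (same value as before).
  B1: checked — values it read are unchanged (G1 unchanged, D7 unchanged); reused cached 0 without running.
  B9: checked — values it read are unchanged (D7 unchanged, G1 unchanged); reused cached 0 without running.
  F3: checked — values it read are unchanged (H6 unchanged, D7 unchanged); reused cached 0 without running.
  C9: checked — values it read are unchanged (F3 unchanged, B9 unchanged); reused cached 0 without running.
  H5: runs — H12 -1->0; result -2 (same value as before).
  H9: checked — values it read are unchanged (C9 unchanged, B1 unchanged); reused cached 0 without running.
  E4: checked — values it read are unchanged (H9 unchanged); reused cached 0 without running.
  H10: checked — values it read are unchanged (H5 unchanged, D2 unchanged); reused cached -2 without running.
  B11: checked — values it read are unchanged (H10 unchanged); reused cached 2 without running.
  B10: runs — H12 -1->0; result -2.
  C11: demanded for the first time — runs, produces 2.
  A11: demanded for the first time — runs, produces 2.
  E3: marked dirty but never re-examined — demand shifted away from it.
  B8: runs — H12 -1->0; result 2.
  H1: runs — B8 -3->2; result 2.
  C2: runs — H1 0->2; result 0 (same value as before).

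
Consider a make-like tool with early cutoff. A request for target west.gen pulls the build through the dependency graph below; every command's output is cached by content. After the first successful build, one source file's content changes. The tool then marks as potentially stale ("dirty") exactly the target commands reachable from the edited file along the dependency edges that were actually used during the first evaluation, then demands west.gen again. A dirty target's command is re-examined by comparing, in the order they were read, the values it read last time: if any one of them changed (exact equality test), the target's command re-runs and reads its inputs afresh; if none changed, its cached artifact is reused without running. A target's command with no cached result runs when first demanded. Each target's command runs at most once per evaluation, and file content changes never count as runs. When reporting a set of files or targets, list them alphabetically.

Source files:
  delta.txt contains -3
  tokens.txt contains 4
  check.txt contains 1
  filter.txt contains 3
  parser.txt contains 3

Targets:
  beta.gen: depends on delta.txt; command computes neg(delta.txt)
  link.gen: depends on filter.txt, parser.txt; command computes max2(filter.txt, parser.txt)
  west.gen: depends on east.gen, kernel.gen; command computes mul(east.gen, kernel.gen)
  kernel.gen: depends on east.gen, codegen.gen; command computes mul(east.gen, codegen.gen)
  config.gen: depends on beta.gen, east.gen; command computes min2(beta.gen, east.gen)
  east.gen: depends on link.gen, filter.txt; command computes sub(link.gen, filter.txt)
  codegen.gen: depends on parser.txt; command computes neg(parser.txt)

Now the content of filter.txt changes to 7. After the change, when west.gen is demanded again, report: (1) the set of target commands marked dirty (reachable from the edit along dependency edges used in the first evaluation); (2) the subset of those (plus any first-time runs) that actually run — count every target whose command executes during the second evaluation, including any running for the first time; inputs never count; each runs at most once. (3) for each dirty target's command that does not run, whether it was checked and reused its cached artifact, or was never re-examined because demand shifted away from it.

The edit dirties: east.gen, kernel.gen, link.gen, west.gen.
2 target commands run: east.gen, link.gen.
Cache hits after checking: kernel.gen, west.gen.
Note the absorption at east.gen: it re-runs yet its value is the same, leaving the output's value untouched.

First demand of the output computes:
  codegen.gen = neg(3) = -3
  link.gen = max2(3, 3) = 3
  east.gen = sub(3, 3) = 0
  kernel.gen = mul(0, -3) = 0
  west.gen = mul(0, 0) = 0

After the edit, cleaning proceeds:
  link.gen: a read changed (filter.txt 3->7) — executes, giving 7.
  east.gen: a read changed (link.gen 3->7; filter.txt 3->7) — executes, giving 0 — identical to its old value.
  kernel.gen: dirty, but its reads are unchanged (east.gen unchanged, codegen.gen unchanged); cached 0 stands.
  west.gen: dirty, but its reads are unchanged (east.gen unchanged, kernel.gen unchanged); cached 0 stands.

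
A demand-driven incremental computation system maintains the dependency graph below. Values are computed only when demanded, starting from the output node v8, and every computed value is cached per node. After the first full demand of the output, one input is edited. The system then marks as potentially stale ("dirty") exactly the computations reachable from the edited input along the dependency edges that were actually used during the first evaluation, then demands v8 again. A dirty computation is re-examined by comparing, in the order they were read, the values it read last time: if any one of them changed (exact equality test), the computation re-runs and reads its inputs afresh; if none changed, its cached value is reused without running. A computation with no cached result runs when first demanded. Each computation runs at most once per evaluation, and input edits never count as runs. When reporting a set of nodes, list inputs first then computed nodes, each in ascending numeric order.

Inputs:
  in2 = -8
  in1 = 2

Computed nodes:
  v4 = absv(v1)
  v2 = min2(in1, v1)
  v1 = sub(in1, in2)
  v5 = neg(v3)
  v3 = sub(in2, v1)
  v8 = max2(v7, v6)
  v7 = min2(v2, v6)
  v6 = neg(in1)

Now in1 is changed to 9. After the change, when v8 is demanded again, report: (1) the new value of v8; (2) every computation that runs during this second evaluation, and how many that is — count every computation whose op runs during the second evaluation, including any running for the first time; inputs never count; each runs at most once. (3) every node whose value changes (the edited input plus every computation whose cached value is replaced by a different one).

First evaluation (everything demanded from the output):
  v1 = sub(2, -8) = 10
  v2 = min2(2, 10) = 2
  v6 = neg(2) = -2
  v7 = min2(2, -2) = -2
  v8 = max2(-2, -2) = -2

Propagation after the edit:
  v1: runs — in1 2->9; result 17.
  v2: runs — in1 2->9; v1 10->17; result 9.
  v6: runs — in1 2->9; result -9.
  v7: runs — v2 2->9; v6 -2->-9; result -9.
  v8: runs — v7 -2->-9; v6 -2->-9; result -9.

New value of v8: -9.
Computations that run: v1, v2, v6, v7, v8 — 5 in total.
Values that change: in1, v1, v2, v6, v7, v8.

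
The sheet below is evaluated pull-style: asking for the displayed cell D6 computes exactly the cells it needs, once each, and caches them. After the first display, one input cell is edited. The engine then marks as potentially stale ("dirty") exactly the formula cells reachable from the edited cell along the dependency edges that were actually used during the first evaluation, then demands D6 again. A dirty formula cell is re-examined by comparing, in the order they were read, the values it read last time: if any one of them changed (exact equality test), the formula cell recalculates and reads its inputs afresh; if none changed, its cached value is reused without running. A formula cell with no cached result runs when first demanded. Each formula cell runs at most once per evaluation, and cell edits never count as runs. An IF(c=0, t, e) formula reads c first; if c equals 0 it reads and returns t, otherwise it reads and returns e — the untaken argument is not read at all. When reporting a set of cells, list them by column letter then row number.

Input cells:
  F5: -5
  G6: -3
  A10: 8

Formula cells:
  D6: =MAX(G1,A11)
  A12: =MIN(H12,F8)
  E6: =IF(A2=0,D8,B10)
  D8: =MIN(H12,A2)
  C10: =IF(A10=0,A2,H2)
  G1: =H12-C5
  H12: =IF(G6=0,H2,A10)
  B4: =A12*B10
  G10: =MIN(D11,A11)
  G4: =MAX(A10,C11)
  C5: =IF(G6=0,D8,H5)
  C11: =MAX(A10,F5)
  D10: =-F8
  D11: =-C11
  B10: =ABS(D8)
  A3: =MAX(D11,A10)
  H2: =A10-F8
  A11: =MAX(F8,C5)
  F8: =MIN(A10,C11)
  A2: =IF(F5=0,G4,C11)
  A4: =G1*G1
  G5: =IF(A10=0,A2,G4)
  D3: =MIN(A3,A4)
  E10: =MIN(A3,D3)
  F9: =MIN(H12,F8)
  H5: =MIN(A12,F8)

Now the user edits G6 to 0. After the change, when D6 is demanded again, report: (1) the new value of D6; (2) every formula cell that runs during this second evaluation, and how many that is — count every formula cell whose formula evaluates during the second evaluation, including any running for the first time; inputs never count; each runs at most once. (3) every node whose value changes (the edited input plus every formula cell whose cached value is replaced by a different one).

First demand of the output computes:
  C11 = MAX(8, -5) = 8
  F8 = MIN(8, 8) = 8
  H12 = IF(G6=0: G6=-3 -> else branch A10) = 8
  A12 = MIN(8, 8) = 8
  H5 = MIN(8, 8) = 8
  C5 = IF(G6=0: G6=-3 -> else branch H5) = 8
  A11 = MAX(8, 8) = 8
  G1 = 8 - 8 = 0
  D6 = MAX(0, 8) = 8

After the edit, cleaning proceeds:
  A2: had never run; runs now, result 8.
  H2: had never run; runs now, result 0.
  H12: a read changed (G6 -3->0) — executes, giving 0.
  A12: stays stale; no demand reaches it after the flip.
  D8: had never run; runs now, result 0.
  H5: stays stale; no demand reaches it after the flip.
  C5: a read changed (G6 -3->0) — executes, giving 0.
  A11: a read changed (C5 8->0) — executes, giving 8 — identical to its old value.
  G1: a read changed (H12 8->0; C5 8->0) — executes, giving 0 — identical to its old value.
  D6: dirty, but its reads are unchanged (G1 unchanged, A11 unchanged); cached 8 stands.

Note the branch switch — demand abandons A12, H5, which are never re-examined.

Demanding D6 again yields 8.
7 formula cells run: A2, A11, C5, D8, G1, H2, H12.
The nodes whose values change: C5, G6, H12.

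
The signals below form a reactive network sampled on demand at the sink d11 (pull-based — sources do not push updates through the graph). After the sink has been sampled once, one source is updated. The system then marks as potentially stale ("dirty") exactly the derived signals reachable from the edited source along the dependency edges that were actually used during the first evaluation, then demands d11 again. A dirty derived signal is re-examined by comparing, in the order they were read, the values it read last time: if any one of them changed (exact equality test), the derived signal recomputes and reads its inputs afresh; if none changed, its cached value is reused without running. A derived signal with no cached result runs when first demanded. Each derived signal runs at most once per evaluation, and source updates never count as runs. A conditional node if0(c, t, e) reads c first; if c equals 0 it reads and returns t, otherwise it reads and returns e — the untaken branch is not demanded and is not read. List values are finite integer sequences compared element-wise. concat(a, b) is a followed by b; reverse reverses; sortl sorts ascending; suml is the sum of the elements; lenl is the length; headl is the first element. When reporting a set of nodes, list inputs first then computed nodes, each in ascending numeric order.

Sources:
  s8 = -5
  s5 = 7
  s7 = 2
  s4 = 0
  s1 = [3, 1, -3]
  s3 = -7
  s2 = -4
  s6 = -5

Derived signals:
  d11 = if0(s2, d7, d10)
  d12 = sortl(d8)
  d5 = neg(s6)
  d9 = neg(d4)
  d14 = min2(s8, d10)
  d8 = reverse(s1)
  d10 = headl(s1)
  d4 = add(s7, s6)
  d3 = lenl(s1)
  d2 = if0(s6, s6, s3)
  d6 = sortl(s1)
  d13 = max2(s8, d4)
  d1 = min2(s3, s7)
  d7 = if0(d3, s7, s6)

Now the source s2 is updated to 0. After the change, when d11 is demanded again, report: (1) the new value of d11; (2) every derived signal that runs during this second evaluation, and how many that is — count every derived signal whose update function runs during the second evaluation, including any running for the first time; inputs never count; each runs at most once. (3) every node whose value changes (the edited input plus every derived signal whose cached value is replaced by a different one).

d11 now evaluates to -5.
Run set: d3, d7, d11 (3 run).
Changed values: s2, d11.
The important point: the flipped condition pulls in fresh nodes; d3, d7 run for the first time.

Initial pass — values computed on the first demand:
  d10 = headl([3, 1, -3]) = 3
  d11 = if0(s2=-4 -> else branch d10) = 3

Second demand — change propagation:
  d3: newly demanded (no cache) — executes and yields 3.
  d7: newly demanded (no cache) — executes and yields -5.
  d11: re-runs because s2 -4->0; new result -5.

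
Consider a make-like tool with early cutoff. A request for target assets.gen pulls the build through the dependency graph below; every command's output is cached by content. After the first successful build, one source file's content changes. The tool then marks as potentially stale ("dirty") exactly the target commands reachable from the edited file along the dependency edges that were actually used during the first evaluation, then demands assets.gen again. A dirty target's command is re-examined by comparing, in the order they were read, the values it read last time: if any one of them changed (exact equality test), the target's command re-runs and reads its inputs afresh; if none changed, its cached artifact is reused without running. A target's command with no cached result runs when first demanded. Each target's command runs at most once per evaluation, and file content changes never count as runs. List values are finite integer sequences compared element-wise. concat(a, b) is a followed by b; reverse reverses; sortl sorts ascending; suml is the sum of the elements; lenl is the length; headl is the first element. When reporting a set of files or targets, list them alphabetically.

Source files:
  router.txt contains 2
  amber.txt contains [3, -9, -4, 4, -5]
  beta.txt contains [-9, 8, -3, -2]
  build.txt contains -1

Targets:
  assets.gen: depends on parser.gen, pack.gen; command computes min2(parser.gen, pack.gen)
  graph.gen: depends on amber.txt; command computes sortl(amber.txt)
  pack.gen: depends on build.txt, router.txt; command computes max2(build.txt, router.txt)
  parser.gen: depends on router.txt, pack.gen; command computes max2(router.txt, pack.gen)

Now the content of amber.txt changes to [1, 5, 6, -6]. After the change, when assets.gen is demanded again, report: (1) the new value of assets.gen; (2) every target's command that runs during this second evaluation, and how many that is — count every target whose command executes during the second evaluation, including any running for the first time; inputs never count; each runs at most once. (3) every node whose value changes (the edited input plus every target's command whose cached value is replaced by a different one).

First demand of the output computes:
  pack.gen = max2(-1, 2) = 2
  parser.gen = max2(2, 2) = 2
  assets.gen = min2(2, 2) = 2

After the edit, cleaning proceeds:
  amber.txt only reaches undemanded nodes; the second demand re-runs nothing.

Note the shortcut — amber.txt feeds only undemanded nodes, so no recomputation happens.

Demanding assets.gen again yields 2.
0 target commands run: none.
The nodes whose values change: amber.txt.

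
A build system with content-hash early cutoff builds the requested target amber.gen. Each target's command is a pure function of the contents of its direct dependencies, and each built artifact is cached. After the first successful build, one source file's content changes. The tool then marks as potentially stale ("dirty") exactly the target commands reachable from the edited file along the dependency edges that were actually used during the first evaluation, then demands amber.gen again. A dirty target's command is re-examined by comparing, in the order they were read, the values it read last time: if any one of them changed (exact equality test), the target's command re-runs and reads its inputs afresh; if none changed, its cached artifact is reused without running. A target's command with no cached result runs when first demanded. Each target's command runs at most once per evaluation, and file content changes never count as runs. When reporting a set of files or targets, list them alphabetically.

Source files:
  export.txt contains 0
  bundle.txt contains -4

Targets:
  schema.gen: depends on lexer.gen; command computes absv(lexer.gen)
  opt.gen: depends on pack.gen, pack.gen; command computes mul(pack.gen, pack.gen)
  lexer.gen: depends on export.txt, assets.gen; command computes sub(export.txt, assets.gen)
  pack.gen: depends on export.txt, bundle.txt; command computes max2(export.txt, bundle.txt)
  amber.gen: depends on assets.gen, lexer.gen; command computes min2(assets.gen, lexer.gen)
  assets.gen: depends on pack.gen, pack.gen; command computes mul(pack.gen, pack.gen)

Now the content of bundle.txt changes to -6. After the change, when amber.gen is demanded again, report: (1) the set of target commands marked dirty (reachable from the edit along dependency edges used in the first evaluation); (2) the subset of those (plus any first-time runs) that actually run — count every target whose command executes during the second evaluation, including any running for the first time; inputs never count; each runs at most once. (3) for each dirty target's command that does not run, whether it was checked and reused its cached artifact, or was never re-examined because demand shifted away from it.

First evaluation (everything demanded from the output):
  pack.gen = max2(0, -4) = 0
  assets.gen = mul(0, 0) = 0
  lexer.gen = sub(0, 0) = 0
  amber.gen = min2(0, 0) = 0

Propagation after the edit:
  pack.gen: runs — bundle.txt -4->-6; result 0 (same value as before).
  assets.gen: checked — values it read are unchanged (pack.gen unchanged, pack.gen unchanged); reused cached 0 without running.
  lexer.gen: checked — values it read are unchanged (export.txt unchanged, assets.gen unchanged); reused cached 0 without running.
  amber.gen: checked — values it read are unchanged (assets.gen unchanged, lexer.gen unchanged); reused cached 0 without running.

Key observation: the change is absorbed at pack.gen — it re-runs but produces the same value, and the output's value is unchanged.

Marked dirty: amber.gen, assets.gen, lexer.gen, pack.gen.
Target commands that run: pack.gen — 1 in total.
Checked but reused from cache: amber.gen, assets.gen, lexer.gen.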